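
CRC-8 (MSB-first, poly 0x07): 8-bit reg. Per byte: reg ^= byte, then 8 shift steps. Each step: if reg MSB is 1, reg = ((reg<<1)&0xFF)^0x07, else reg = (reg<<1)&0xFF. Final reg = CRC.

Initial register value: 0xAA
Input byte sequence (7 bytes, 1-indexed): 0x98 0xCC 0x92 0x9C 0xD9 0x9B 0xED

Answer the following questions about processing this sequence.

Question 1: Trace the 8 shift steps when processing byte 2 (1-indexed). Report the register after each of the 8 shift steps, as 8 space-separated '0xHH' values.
Answer: 0xA4 0x4F 0x9E 0x3B 0x76 0xEC 0xDF 0xB9

Derivation:
After byte 1 (0x98): reg=0x9E
Register before byte 2: 0x9E
After XOR with byte 0xCC: 0x52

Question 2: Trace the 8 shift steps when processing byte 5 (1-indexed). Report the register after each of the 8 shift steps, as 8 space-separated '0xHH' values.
After byte 1 (0x98): reg=0x9E
After byte 2 (0xCC): reg=0xB9
After byte 3 (0x92): reg=0xD1
After byte 4 (0x9C): reg=0xE4
Register before byte 5: 0xE4
After XOR with byte 0xD9: 0x3D

Answer: 0x7A 0xF4 0xEF 0xD9 0xB5 0x6D 0xDA 0xB3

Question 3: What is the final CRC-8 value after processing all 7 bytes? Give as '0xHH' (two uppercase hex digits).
After byte 1 (0x98): reg=0x9E
After byte 2 (0xCC): reg=0xB9
After byte 3 (0x92): reg=0xD1
After byte 4 (0x9C): reg=0xE4
After byte 5 (0xD9): reg=0xB3
After byte 6 (0x9B): reg=0xD8
After byte 7 (0xED): reg=0x8B

Answer: 0x8B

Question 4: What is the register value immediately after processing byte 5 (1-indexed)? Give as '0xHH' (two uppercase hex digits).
Answer: 0xB3

Derivation:
After byte 1 (0x98): reg=0x9E
After byte 2 (0xCC): reg=0xB9
After byte 3 (0x92): reg=0xD1
After byte 4 (0x9C): reg=0xE4
After byte 5 (0xD9): reg=0xB3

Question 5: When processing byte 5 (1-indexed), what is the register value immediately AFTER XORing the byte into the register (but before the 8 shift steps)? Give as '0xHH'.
Register before byte 5: 0xE4
Byte 5: 0xD9
0xE4 XOR 0xD9 = 0x3D

Answer: 0x3D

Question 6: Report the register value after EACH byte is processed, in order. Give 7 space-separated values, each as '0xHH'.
0x9E 0xB9 0xD1 0xE4 0xB3 0xD8 0x8B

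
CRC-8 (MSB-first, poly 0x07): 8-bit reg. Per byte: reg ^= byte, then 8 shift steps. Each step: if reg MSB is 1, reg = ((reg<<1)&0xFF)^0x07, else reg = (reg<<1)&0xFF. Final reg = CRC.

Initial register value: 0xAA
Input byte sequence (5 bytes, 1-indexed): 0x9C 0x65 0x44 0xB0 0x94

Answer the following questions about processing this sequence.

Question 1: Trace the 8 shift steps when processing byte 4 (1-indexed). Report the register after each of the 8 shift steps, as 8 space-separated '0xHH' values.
Answer: 0x86 0x0B 0x16 0x2C 0x58 0xB0 0x67 0xCE

Derivation:
After byte 1 (0x9C): reg=0x82
After byte 2 (0x65): reg=0xBB
After byte 3 (0x44): reg=0xF3
Register before byte 4: 0xF3
After XOR with byte 0xB0: 0x43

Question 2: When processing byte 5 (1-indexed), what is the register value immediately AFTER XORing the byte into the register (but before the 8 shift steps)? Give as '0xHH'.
Register before byte 5: 0xCE
Byte 5: 0x94
0xCE XOR 0x94 = 0x5A

Answer: 0x5A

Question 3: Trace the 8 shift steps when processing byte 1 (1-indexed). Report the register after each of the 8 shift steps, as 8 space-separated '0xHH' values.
Register before byte 1: 0xAA
After XOR with byte 0x9C: 0x36

Answer: 0x6C 0xD8 0xB7 0x69 0xD2 0xA3 0x41 0x82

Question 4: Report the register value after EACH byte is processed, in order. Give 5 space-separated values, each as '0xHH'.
0x82 0xBB 0xF3 0xCE 0x81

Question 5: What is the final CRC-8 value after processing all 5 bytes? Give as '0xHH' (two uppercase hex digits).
After byte 1 (0x9C): reg=0x82
After byte 2 (0x65): reg=0xBB
After byte 3 (0x44): reg=0xF3
After byte 4 (0xB0): reg=0xCE
After byte 5 (0x94): reg=0x81

Answer: 0x81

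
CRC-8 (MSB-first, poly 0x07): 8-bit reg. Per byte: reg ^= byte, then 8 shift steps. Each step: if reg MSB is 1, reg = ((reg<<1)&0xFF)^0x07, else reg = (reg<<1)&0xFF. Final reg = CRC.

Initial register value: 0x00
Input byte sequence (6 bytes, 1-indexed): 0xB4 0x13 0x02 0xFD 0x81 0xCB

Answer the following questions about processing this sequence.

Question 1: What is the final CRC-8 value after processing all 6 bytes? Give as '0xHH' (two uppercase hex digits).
Answer: 0x74

Derivation:
After byte 1 (0xB4): reg=0x05
After byte 2 (0x13): reg=0x62
After byte 3 (0x02): reg=0x27
After byte 4 (0xFD): reg=0x08
After byte 5 (0x81): reg=0xB6
After byte 6 (0xCB): reg=0x74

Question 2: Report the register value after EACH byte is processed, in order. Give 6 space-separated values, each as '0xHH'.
0x05 0x62 0x27 0x08 0xB6 0x74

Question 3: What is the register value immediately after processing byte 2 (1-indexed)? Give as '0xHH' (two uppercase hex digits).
After byte 1 (0xB4): reg=0x05
After byte 2 (0x13): reg=0x62

Answer: 0x62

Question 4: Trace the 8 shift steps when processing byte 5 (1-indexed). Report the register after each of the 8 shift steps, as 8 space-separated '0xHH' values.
Answer: 0x15 0x2A 0x54 0xA8 0x57 0xAE 0x5B 0xB6

Derivation:
After byte 1 (0xB4): reg=0x05
After byte 2 (0x13): reg=0x62
After byte 3 (0x02): reg=0x27
After byte 4 (0xFD): reg=0x08
Register before byte 5: 0x08
After XOR with byte 0x81: 0x89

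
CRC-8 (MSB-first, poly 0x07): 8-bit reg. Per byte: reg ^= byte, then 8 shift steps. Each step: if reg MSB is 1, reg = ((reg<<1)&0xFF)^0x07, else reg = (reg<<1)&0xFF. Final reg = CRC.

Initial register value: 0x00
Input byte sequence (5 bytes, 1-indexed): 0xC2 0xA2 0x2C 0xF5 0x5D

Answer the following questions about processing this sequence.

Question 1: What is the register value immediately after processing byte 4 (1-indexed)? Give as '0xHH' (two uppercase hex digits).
Answer: 0x8F

Derivation:
After byte 1 (0xC2): reg=0x40
After byte 2 (0xA2): reg=0xA0
After byte 3 (0x2C): reg=0xAD
After byte 4 (0xF5): reg=0x8F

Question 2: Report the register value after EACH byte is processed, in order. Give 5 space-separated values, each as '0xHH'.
0x40 0xA0 0xAD 0x8F 0x30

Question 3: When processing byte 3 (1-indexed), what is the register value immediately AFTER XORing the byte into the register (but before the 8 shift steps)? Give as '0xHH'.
Answer: 0x8C

Derivation:
Register before byte 3: 0xA0
Byte 3: 0x2C
0xA0 XOR 0x2C = 0x8C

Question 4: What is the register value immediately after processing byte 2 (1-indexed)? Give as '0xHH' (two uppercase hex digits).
After byte 1 (0xC2): reg=0x40
After byte 2 (0xA2): reg=0xA0

Answer: 0xA0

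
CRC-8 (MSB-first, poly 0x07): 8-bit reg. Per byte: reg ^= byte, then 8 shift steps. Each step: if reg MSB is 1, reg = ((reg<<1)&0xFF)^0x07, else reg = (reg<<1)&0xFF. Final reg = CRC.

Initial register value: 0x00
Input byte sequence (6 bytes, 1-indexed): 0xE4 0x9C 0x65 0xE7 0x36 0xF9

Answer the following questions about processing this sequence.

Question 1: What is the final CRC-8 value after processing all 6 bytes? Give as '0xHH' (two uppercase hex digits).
After byte 1 (0xE4): reg=0xB2
After byte 2 (0x9C): reg=0xCA
After byte 3 (0x65): reg=0x44
After byte 4 (0xE7): reg=0x60
After byte 5 (0x36): reg=0xA5
After byte 6 (0xF9): reg=0x93

Answer: 0x93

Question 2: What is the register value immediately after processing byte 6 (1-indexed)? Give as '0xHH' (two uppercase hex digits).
Answer: 0x93

Derivation:
After byte 1 (0xE4): reg=0xB2
After byte 2 (0x9C): reg=0xCA
After byte 3 (0x65): reg=0x44
After byte 4 (0xE7): reg=0x60
After byte 5 (0x36): reg=0xA5
After byte 6 (0xF9): reg=0x93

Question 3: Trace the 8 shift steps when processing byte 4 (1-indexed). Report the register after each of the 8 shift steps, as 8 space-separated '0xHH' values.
After byte 1 (0xE4): reg=0xB2
After byte 2 (0x9C): reg=0xCA
After byte 3 (0x65): reg=0x44
Register before byte 4: 0x44
After XOR with byte 0xE7: 0xA3

Answer: 0x41 0x82 0x03 0x06 0x0C 0x18 0x30 0x60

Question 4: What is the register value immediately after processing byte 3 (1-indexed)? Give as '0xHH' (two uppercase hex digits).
Answer: 0x44

Derivation:
After byte 1 (0xE4): reg=0xB2
After byte 2 (0x9C): reg=0xCA
After byte 3 (0x65): reg=0x44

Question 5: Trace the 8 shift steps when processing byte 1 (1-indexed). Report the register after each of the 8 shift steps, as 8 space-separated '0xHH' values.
Answer: 0xCF 0x99 0x35 0x6A 0xD4 0xAF 0x59 0xB2

Derivation:
Register before byte 1: 0x00
After XOR with byte 0xE4: 0xE4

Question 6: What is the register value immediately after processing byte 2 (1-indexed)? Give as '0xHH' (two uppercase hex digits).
After byte 1 (0xE4): reg=0xB2
After byte 2 (0x9C): reg=0xCA

Answer: 0xCA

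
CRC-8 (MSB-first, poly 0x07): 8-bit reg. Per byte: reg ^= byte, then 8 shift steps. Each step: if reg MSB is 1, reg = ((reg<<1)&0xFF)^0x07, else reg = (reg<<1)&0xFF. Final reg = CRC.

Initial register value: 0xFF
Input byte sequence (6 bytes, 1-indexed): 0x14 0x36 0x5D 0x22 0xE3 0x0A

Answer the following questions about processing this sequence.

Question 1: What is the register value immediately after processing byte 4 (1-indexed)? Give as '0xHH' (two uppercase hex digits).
After byte 1 (0x14): reg=0x9F
After byte 2 (0x36): reg=0x56
After byte 3 (0x5D): reg=0x31
After byte 4 (0x22): reg=0x79

Answer: 0x79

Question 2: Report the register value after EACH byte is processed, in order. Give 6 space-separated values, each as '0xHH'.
0x9F 0x56 0x31 0x79 0xCF 0x55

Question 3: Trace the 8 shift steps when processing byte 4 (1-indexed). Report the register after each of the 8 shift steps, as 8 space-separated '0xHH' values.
After byte 1 (0x14): reg=0x9F
After byte 2 (0x36): reg=0x56
After byte 3 (0x5D): reg=0x31
Register before byte 4: 0x31
After XOR with byte 0x22: 0x13

Answer: 0x26 0x4C 0x98 0x37 0x6E 0xDC 0xBF 0x79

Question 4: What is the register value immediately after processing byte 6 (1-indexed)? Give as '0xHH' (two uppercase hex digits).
Answer: 0x55

Derivation:
After byte 1 (0x14): reg=0x9F
After byte 2 (0x36): reg=0x56
After byte 3 (0x5D): reg=0x31
After byte 4 (0x22): reg=0x79
After byte 5 (0xE3): reg=0xCF
After byte 6 (0x0A): reg=0x55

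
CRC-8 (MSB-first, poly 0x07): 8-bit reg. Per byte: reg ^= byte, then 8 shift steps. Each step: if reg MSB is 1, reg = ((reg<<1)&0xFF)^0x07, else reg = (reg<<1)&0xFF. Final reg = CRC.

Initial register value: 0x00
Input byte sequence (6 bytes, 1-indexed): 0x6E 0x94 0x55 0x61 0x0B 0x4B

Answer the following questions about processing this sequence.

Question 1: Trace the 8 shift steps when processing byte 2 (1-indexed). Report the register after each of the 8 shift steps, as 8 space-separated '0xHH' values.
After byte 1 (0x6E): reg=0x0D
Register before byte 2: 0x0D
After XOR with byte 0x94: 0x99

Answer: 0x35 0x6A 0xD4 0xAF 0x59 0xB2 0x63 0xC6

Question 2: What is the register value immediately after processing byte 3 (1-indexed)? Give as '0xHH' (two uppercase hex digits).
Answer: 0xF0

Derivation:
After byte 1 (0x6E): reg=0x0D
After byte 2 (0x94): reg=0xC6
After byte 3 (0x55): reg=0xF0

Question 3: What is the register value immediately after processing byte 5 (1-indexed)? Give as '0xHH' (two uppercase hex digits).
Answer: 0xC5

Derivation:
After byte 1 (0x6E): reg=0x0D
After byte 2 (0x94): reg=0xC6
After byte 3 (0x55): reg=0xF0
After byte 4 (0x61): reg=0xFE
After byte 5 (0x0B): reg=0xC5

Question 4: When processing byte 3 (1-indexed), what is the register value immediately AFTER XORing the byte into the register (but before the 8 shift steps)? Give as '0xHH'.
Register before byte 3: 0xC6
Byte 3: 0x55
0xC6 XOR 0x55 = 0x93

Answer: 0x93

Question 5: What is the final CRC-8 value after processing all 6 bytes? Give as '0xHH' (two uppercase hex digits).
After byte 1 (0x6E): reg=0x0D
After byte 2 (0x94): reg=0xC6
After byte 3 (0x55): reg=0xF0
After byte 4 (0x61): reg=0xFE
After byte 5 (0x0B): reg=0xC5
After byte 6 (0x4B): reg=0xA3

Answer: 0xA3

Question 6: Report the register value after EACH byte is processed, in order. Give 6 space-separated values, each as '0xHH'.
0x0D 0xC6 0xF0 0xFE 0xC5 0xA3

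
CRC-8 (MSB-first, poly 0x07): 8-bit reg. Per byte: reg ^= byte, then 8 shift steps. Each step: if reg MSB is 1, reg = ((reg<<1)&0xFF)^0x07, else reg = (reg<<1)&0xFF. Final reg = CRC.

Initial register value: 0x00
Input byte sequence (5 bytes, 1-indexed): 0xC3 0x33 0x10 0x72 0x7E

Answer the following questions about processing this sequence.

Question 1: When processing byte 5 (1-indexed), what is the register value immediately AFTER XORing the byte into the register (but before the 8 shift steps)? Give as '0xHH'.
Answer: 0xBC

Derivation:
Register before byte 5: 0xC2
Byte 5: 0x7E
0xC2 XOR 0x7E = 0xBC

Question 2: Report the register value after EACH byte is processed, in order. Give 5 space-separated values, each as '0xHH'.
0x47 0x4B 0x86 0xC2 0x3D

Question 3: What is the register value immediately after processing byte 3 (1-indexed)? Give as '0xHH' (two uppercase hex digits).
After byte 1 (0xC3): reg=0x47
After byte 2 (0x33): reg=0x4B
After byte 3 (0x10): reg=0x86

Answer: 0x86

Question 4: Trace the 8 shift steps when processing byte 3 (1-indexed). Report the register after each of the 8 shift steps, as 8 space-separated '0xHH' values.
Answer: 0xB6 0x6B 0xD6 0xAB 0x51 0xA2 0x43 0x86

Derivation:
After byte 1 (0xC3): reg=0x47
After byte 2 (0x33): reg=0x4B
Register before byte 3: 0x4B
After XOR with byte 0x10: 0x5B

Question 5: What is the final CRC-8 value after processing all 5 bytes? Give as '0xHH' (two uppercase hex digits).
After byte 1 (0xC3): reg=0x47
After byte 2 (0x33): reg=0x4B
After byte 3 (0x10): reg=0x86
After byte 4 (0x72): reg=0xC2
After byte 5 (0x7E): reg=0x3D

Answer: 0x3D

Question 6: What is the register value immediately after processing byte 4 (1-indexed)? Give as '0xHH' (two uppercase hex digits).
After byte 1 (0xC3): reg=0x47
After byte 2 (0x33): reg=0x4B
After byte 3 (0x10): reg=0x86
After byte 4 (0x72): reg=0xC2

Answer: 0xC2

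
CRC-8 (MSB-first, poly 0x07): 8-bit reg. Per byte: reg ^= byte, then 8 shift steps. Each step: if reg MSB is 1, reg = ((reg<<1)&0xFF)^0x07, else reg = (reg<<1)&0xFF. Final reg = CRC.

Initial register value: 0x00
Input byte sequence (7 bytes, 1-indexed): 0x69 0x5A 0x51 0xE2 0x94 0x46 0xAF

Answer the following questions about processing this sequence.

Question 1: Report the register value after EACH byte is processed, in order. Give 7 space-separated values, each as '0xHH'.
0x18 0xC9 0xC1 0xE9 0x74 0x9E 0x97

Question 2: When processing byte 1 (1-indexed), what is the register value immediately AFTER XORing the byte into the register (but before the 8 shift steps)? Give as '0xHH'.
Register before byte 1: 0x00
Byte 1: 0x69
0x00 XOR 0x69 = 0x69

Answer: 0x69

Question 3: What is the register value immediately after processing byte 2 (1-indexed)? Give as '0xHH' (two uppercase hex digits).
After byte 1 (0x69): reg=0x18
After byte 2 (0x5A): reg=0xC9

Answer: 0xC9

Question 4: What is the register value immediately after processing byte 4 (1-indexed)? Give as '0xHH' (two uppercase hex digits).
Answer: 0xE9

Derivation:
After byte 1 (0x69): reg=0x18
After byte 2 (0x5A): reg=0xC9
After byte 3 (0x51): reg=0xC1
After byte 4 (0xE2): reg=0xE9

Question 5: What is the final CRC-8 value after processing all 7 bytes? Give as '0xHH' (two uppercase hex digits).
Answer: 0x97

Derivation:
After byte 1 (0x69): reg=0x18
After byte 2 (0x5A): reg=0xC9
After byte 3 (0x51): reg=0xC1
After byte 4 (0xE2): reg=0xE9
After byte 5 (0x94): reg=0x74
After byte 6 (0x46): reg=0x9E
After byte 7 (0xAF): reg=0x97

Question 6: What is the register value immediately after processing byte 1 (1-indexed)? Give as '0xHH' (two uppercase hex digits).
After byte 1 (0x69): reg=0x18

Answer: 0x18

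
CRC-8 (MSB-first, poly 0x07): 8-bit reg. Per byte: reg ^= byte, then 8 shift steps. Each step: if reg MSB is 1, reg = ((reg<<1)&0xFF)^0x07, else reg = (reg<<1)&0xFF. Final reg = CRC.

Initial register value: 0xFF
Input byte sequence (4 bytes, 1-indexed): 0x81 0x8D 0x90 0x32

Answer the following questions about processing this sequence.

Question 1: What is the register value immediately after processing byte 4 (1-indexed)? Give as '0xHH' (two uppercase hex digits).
After byte 1 (0x81): reg=0x7D
After byte 2 (0x8D): reg=0xDE
After byte 3 (0x90): reg=0xED
After byte 4 (0x32): reg=0x13

Answer: 0x13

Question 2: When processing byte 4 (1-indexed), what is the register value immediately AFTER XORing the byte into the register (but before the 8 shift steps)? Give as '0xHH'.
Answer: 0xDF

Derivation:
Register before byte 4: 0xED
Byte 4: 0x32
0xED XOR 0x32 = 0xDF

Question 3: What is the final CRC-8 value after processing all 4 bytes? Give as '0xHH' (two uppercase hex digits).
Answer: 0x13

Derivation:
After byte 1 (0x81): reg=0x7D
After byte 2 (0x8D): reg=0xDE
After byte 3 (0x90): reg=0xED
After byte 4 (0x32): reg=0x13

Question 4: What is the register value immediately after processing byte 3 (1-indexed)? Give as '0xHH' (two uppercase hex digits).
Answer: 0xED

Derivation:
After byte 1 (0x81): reg=0x7D
After byte 2 (0x8D): reg=0xDE
After byte 3 (0x90): reg=0xED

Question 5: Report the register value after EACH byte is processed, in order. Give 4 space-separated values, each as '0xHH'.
0x7D 0xDE 0xED 0x13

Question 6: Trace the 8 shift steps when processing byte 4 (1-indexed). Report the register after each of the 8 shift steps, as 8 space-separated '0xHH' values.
Answer: 0xB9 0x75 0xEA 0xD3 0xA1 0x45 0x8A 0x13

Derivation:
After byte 1 (0x81): reg=0x7D
After byte 2 (0x8D): reg=0xDE
After byte 3 (0x90): reg=0xED
Register before byte 4: 0xED
After XOR with byte 0x32: 0xDF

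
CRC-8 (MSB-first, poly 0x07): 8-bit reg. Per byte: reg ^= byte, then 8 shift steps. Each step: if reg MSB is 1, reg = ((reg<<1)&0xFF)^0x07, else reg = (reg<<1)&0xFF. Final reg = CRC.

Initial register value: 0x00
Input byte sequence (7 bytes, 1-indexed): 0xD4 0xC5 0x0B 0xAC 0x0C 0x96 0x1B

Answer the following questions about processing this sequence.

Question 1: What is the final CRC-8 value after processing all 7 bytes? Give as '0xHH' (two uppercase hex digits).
Answer: 0xF2

Derivation:
After byte 1 (0xD4): reg=0x22
After byte 2 (0xC5): reg=0xBB
After byte 3 (0x0B): reg=0x19
After byte 4 (0xAC): reg=0x02
After byte 5 (0x0C): reg=0x2A
After byte 6 (0x96): reg=0x3D
After byte 7 (0x1B): reg=0xF2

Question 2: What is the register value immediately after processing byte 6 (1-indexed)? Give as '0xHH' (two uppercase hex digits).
Answer: 0x3D

Derivation:
After byte 1 (0xD4): reg=0x22
After byte 2 (0xC5): reg=0xBB
After byte 3 (0x0B): reg=0x19
After byte 4 (0xAC): reg=0x02
After byte 5 (0x0C): reg=0x2A
After byte 6 (0x96): reg=0x3D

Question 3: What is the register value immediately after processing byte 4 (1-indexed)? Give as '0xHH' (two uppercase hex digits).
Answer: 0x02

Derivation:
After byte 1 (0xD4): reg=0x22
After byte 2 (0xC5): reg=0xBB
After byte 3 (0x0B): reg=0x19
After byte 4 (0xAC): reg=0x02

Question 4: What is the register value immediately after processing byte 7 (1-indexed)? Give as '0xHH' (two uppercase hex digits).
Answer: 0xF2

Derivation:
After byte 1 (0xD4): reg=0x22
After byte 2 (0xC5): reg=0xBB
After byte 3 (0x0B): reg=0x19
After byte 4 (0xAC): reg=0x02
After byte 5 (0x0C): reg=0x2A
After byte 6 (0x96): reg=0x3D
After byte 7 (0x1B): reg=0xF2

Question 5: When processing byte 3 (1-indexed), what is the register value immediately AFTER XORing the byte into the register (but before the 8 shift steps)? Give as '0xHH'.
Answer: 0xB0

Derivation:
Register before byte 3: 0xBB
Byte 3: 0x0B
0xBB XOR 0x0B = 0xB0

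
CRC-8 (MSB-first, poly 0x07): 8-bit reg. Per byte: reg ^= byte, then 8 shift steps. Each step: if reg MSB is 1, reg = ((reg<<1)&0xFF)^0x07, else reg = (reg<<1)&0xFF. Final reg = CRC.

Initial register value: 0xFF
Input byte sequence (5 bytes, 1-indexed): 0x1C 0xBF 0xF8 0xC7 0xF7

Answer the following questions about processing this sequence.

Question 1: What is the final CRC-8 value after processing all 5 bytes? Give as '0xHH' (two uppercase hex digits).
Answer: 0xA7

Derivation:
After byte 1 (0x1C): reg=0xA7
After byte 2 (0xBF): reg=0x48
After byte 3 (0xF8): reg=0x19
After byte 4 (0xC7): reg=0x14
After byte 5 (0xF7): reg=0xA7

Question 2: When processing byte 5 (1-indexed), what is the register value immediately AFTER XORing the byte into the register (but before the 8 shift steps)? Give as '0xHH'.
Register before byte 5: 0x14
Byte 5: 0xF7
0x14 XOR 0xF7 = 0xE3

Answer: 0xE3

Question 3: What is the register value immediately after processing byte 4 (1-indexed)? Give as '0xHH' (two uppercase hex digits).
Answer: 0x14

Derivation:
After byte 1 (0x1C): reg=0xA7
After byte 2 (0xBF): reg=0x48
After byte 3 (0xF8): reg=0x19
After byte 4 (0xC7): reg=0x14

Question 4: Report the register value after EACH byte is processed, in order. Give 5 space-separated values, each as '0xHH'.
0xA7 0x48 0x19 0x14 0xA7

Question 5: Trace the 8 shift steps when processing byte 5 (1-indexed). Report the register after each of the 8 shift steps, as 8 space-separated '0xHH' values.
Answer: 0xC1 0x85 0x0D 0x1A 0x34 0x68 0xD0 0xA7

Derivation:
After byte 1 (0x1C): reg=0xA7
After byte 2 (0xBF): reg=0x48
After byte 3 (0xF8): reg=0x19
After byte 4 (0xC7): reg=0x14
Register before byte 5: 0x14
After XOR with byte 0xF7: 0xE3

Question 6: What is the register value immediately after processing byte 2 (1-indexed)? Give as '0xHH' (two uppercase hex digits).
Answer: 0x48

Derivation:
After byte 1 (0x1C): reg=0xA7
After byte 2 (0xBF): reg=0x48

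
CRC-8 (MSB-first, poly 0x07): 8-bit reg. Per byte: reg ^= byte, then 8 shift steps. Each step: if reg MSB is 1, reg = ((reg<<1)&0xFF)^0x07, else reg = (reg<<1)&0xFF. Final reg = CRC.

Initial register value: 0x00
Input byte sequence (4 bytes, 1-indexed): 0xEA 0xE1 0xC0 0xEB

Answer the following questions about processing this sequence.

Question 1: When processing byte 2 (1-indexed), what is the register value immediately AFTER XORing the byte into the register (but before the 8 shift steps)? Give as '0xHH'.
Register before byte 2: 0x98
Byte 2: 0xE1
0x98 XOR 0xE1 = 0x79

Answer: 0x79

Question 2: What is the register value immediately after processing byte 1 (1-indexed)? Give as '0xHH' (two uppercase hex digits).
After byte 1 (0xEA): reg=0x98

Answer: 0x98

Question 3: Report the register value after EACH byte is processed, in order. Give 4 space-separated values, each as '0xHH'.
0x98 0x68 0x51 0x2F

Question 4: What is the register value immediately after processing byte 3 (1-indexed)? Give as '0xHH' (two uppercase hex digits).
After byte 1 (0xEA): reg=0x98
After byte 2 (0xE1): reg=0x68
After byte 3 (0xC0): reg=0x51

Answer: 0x51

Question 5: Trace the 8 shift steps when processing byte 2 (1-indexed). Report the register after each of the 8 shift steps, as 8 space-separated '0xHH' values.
After byte 1 (0xEA): reg=0x98
Register before byte 2: 0x98
After XOR with byte 0xE1: 0x79

Answer: 0xF2 0xE3 0xC1 0x85 0x0D 0x1A 0x34 0x68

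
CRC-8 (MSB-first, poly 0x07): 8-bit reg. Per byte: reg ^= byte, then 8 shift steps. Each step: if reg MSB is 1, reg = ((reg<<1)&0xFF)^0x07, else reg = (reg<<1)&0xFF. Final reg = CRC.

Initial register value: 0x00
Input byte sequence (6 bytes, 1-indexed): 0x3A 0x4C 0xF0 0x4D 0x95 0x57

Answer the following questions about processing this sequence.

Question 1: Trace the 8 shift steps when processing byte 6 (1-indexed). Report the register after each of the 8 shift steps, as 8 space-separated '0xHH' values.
Answer: 0x21 0x42 0x84 0x0F 0x1E 0x3C 0x78 0xF0

Derivation:
After byte 1 (0x3A): reg=0xA6
After byte 2 (0x4C): reg=0x98
After byte 3 (0xF0): reg=0x1F
After byte 4 (0x4D): reg=0xB9
After byte 5 (0x95): reg=0xC4
Register before byte 6: 0xC4
After XOR with byte 0x57: 0x93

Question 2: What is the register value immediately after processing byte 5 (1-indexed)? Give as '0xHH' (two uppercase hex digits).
After byte 1 (0x3A): reg=0xA6
After byte 2 (0x4C): reg=0x98
After byte 3 (0xF0): reg=0x1F
After byte 4 (0x4D): reg=0xB9
After byte 5 (0x95): reg=0xC4

Answer: 0xC4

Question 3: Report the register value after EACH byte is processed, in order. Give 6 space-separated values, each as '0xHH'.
0xA6 0x98 0x1F 0xB9 0xC4 0xF0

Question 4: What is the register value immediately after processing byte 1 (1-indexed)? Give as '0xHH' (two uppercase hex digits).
Answer: 0xA6

Derivation:
After byte 1 (0x3A): reg=0xA6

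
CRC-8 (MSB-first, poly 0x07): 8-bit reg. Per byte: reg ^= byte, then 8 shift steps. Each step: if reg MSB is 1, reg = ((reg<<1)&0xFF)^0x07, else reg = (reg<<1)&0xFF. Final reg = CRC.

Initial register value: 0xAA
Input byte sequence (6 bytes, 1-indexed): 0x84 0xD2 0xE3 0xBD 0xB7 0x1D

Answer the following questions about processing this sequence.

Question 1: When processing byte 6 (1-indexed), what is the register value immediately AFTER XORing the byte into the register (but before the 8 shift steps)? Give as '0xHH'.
Register before byte 6: 0x0E
Byte 6: 0x1D
0x0E XOR 0x1D = 0x13

Answer: 0x13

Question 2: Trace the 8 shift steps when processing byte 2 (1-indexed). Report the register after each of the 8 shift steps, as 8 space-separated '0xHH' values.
After byte 1 (0x84): reg=0xCA
Register before byte 2: 0xCA
After XOR with byte 0xD2: 0x18

Answer: 0x30 0x60 0xC0 0x87 0x09 0x12 0x24 0x48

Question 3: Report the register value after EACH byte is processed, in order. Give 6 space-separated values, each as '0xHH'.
0xCA 0x48 0x58 0xB5 0x0E 0x79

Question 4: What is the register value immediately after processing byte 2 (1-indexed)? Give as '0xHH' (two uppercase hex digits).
Answer: 0x48

Derivation:
After byte 1 (0x84): reg=0xCA
After byte 2 (0xD2): reg=0x48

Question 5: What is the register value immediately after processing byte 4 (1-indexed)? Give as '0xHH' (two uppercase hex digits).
Answer: 0xB5

Derivation:
After byte 1 (0x84): reg=0xCA
After byte 2 (0xD2): reg=0x48
After byte 3 (0xE3): reg=0x58
After byte 4 (0xBD): reg=0xB5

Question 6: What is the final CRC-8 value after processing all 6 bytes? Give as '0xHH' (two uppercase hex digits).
After byte 1 (0x84): reg=0xCA
After byte 2 (0xD2): reg=0x48
After byte 3 (0xE3): reg=0x58
After byte 4 (0xBD): reg=0xB5
After byte 5 (0xB7): reg=0x0E
After byte 6 (0x1D): reg=0x79

Answer: 0x79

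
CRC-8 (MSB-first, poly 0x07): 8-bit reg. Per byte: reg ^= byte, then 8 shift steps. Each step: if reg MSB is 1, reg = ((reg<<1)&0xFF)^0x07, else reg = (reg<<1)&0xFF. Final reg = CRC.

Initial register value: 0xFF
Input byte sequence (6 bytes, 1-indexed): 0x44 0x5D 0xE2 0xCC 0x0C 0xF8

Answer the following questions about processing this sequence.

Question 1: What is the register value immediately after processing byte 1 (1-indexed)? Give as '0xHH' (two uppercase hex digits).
After byte 1 (0x44): reg=0x28

Answer: 0x28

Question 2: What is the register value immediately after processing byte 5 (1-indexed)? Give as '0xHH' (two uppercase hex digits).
After byte 1 (0x44): reg=0x28
After byte 2 (0x5D): reg=0x4C
After byte 3 (0xE2): reg=0x43
After byte 4 (0xCC): reg=0xA4
After byte 5 (0x0C): reg=0x51

Answer: 0x51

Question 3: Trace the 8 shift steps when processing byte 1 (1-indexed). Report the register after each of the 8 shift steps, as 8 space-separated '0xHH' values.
Register before byte 1: 0xFF
After XOR with byte 0x44: 0xBB

Answer: 0x71 0xE2 0xC3 0x81 0x05 0x0A 0x14 0x28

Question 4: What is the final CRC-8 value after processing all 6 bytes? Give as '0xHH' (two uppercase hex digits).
Answer: 0x56

Derivation:
After byte 1 (0x44): reg=0x28
After byte 2 (0x5D): reg=0x4C
After byte 3 (0xE2): reg=0x43
After byte 4 (0xCC): reg=0xA4
After byte 5 (0x0C): reg=0x51
After byte 6 (0xF8): reg=0x56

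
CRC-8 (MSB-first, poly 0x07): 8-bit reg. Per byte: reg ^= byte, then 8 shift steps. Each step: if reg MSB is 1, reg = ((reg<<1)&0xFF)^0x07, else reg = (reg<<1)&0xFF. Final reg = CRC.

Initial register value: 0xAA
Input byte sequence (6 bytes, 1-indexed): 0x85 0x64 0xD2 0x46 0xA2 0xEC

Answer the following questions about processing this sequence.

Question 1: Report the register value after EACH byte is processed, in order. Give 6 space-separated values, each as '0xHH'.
0xCD 0x56 0x95 0x37 0xE2 0x2A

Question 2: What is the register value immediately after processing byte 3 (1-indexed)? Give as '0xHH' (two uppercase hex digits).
Answer: 0x95

Derivation:
After byte 1 (0x85): reg=0xCD
After byte 2 (0x64): reg=0x56
After byte 3 (0xD2): reg=0x95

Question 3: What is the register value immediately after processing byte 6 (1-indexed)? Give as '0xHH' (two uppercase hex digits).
Answer: 0x2A

Derivation:
After byte 1 (0x85): reg=0xCD
After byte 2 (0x64): reg=0x56
After byte 3 (0xD2): reg=0x95
After byte 4 (0x46): reg=0x37
After byte 5 (0xA2): reg=0xE2
After byte 6 (0xEC): reg=0x2A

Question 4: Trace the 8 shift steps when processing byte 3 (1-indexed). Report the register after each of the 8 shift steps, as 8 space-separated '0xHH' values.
After byte 1 (0x85): reg=0xCD
After byte 2 (0x64): reg=0x56
Register before byte 3: 0x56
After XOR with byte 0xD2: 0x84

Answer: 0x0F 0x1E 0x3C 0x78 0xF0 0xE7 0xC9 0x95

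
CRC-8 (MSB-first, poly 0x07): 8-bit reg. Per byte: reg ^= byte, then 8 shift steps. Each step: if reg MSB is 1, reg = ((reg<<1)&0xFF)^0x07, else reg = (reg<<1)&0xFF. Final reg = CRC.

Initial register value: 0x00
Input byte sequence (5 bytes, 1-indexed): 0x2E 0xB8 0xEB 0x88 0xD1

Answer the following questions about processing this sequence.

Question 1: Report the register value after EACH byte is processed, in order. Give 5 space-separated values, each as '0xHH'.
0xCA 0x59 0x17 0xD4 0x1B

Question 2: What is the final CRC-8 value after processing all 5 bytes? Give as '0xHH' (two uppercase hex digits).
Answer: 0x1B

Derivation:
After byte 1 (0x2E): reg=0xCA
After byte 2 (0xB8): reg=0x59
After byte 3 (0xEB): reg=0x17
After byte 4 (0x88): reg=0xD4
After byte 5 (0xD1): reg=0x1B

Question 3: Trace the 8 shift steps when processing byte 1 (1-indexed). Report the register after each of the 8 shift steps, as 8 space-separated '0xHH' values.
Register before byte 1: 0x00
After XOR with byte 0x2E: 0x2E

Answer: 0x5C 0xB8 0x77 0xEE 0xDB 0xB1 0x65 0xCA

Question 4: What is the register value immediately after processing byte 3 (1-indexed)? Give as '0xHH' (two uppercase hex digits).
Answer: 0x17

Derivation:
After byte 1 (0x2E): reg=0xCA
After byte 2 (0xB8): reg=0x59
After byte 3 (0xEB): reg=0x17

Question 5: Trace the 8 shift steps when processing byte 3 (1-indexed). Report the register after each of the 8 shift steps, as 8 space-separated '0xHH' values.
Answer: 0x63 0xC6 0x8B 0x11 0x22 0x44 0x88 0x17

Derivation:
After byte 1 (0x2E): reg=0xCA
After byte 2 (0xB8): reg=0x59
Register before byte 3: 0x59
After XOR with byte 0xEB: 0xB2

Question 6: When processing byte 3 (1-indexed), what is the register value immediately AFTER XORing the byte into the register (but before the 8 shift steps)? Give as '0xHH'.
Register before byte 3: 0x59
Byte 3: 0xEB
0x59 XOR 0xEB = 0xB2

Answer: 0xB2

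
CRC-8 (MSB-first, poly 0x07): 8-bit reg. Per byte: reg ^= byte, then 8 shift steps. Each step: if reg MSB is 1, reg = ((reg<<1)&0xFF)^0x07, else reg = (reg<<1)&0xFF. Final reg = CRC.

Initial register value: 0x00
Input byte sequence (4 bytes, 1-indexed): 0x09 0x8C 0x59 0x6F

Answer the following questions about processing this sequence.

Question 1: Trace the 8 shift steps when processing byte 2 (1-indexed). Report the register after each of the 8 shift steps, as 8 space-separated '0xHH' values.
After byte 1 (0x09): reg=0x3F
Register before byte 2: 0x3F
After XOR with byte 0x8C: 0xB3

Answer: 0x61 0xC2 0x83 0x01 0x02 0x04 0x08 0x10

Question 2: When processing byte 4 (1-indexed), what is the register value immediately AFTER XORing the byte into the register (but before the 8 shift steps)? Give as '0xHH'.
Answer: 0x97

Derivation:
Register before byte 4: 0xF8
Byte 4: 0x6F
0xF8 XOR 0x6F = 0x97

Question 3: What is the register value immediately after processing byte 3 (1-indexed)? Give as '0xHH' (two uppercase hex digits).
After byte 1 (0x09): reg=0x3F
After byte 2 (0x8C): reg=0x10
After byte 3 (0x59): reg=0xF8

Answer: 0xF8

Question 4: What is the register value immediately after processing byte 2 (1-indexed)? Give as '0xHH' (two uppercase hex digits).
Answer: 0x10

Derivation:
After byte 1 (0x09): reg=0x3F
After byte 2 (0x8C): reg=0x10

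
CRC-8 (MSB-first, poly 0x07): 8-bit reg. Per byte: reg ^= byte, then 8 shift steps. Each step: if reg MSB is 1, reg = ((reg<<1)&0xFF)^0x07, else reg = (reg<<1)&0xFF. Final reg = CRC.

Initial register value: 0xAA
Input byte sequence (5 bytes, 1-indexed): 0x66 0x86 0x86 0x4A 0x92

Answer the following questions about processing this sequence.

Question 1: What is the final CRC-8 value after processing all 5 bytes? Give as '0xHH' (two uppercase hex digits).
After byte 1 (0x66): reg=0x6A
After byte 2 (0x86): reg=0x8A
After byte 3 (0x86): reg=0x24
After byte 4 (0x4A): reg=0x0D
After byte 5 (0x92): reg=0xD4

Answer: 0xD4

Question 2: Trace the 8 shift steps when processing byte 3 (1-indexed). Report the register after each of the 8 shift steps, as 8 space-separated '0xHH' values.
After byte 1 (0x66): reg=0x6A
After byte 2 (0x86): reg=0x8A
Register before byte 3: 0x8A
After XOR with byte 0x86: 0x0C

Answer: 0x18 0x30 0x60 0xC0 0x87 0x09 0x12 0x24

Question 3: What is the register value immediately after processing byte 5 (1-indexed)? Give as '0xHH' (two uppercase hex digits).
After byte 1 (0x66): reg=0x6A
After byte 2 (0x86): reg=0x8A
After byte 3 (0x86): reg=0x24
After byte 4 (0x4A): reg=0x0D
After byte 5 (0x92): reg=0xD4

Answer: 0xD4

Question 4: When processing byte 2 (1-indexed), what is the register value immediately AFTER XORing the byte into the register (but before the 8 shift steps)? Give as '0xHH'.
Answer: 0xEC

Derivation:
Register before byte 2: 0x6A
Byte 2: 0x86
0x6A XOR 0x86 = 0xEC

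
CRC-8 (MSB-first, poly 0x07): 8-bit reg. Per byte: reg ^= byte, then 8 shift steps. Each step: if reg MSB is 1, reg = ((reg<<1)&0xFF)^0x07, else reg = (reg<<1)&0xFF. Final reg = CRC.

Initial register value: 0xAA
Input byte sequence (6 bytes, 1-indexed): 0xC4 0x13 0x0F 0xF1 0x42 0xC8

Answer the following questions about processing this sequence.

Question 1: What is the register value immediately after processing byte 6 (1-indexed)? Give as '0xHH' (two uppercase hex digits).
After byte 1 (0xC4): reg=0x0D
After byte 2 (0x13): reg=0x5A
After byte 3 (0x0F): reg=0xAC
After byte 4 (0xF1): reg=0x94
After byte 5 (0x42): reg=0x2C
After byte 6 (0xC8): reg=0xB2

Answer: 0xB2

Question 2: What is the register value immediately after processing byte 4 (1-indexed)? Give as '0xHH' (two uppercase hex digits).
Answer: 0x94

Derivation:
After byte 1 (0xC4): reg=0x0D
After byte 2 (0x13): reg=0x5A
After byte 3 (0x0F): reg=0xAC
After byte 4 (0xF1): reg=0x94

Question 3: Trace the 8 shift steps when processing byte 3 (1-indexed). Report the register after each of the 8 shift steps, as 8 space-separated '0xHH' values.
After byte 1 (0xC4): reg=0x0D
After byte 2 (0x13): reg=0x5A
Register before byte 3: 0x5A
After XOR with byte 0x0F: 0x55

Answer: 0xAA 0x53 0xA6 0x4B 0x96 0x2B 0x56 0xAC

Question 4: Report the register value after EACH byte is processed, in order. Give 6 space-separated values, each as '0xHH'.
0x0D 0x5A 0xAC 0x94 0x2C 0xB2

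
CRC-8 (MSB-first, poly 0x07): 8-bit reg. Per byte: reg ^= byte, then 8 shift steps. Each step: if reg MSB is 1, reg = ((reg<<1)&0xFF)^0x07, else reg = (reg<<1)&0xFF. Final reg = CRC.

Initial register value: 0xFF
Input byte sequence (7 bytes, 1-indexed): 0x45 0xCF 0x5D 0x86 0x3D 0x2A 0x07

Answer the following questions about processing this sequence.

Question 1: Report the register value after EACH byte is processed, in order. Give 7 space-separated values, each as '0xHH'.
0x2F 0xAE 0xD7 0xB0 0xAA 0x89 0xA3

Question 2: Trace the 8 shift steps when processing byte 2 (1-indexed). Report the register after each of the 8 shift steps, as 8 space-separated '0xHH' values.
After byte 1 (0x45): reg=0x2F
Register before byte 2: 0x2F
After XOR with byte 0xCF: 0xE0

Answer: 0xC7 0x89 0x15 0x2A 0x54 0xA8 0x57 0xAE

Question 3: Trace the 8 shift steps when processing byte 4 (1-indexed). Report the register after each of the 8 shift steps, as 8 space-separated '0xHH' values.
Answer: 0xA2 0x43 0x86 0x0B 0x16 0x2C 0x58 0xB0

Derivation:
After byte 1 (0x45): reg=0x2F
After byte 2 (0xCF): reg=0xAE
After byte 3 (0x5D): reg=0xD7
Register before byte 4: 0xD7
After XOR with byte 0x86: 0x51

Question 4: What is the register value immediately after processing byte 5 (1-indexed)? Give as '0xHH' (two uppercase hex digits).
After byte 1 (0x45): reg=0x2F
After byte 2 (0xCF): reg=0xAE
After byte 3 (0x5D): reg=0xD7
After byte 4 (0x86): reg=0xB0
After byte 5 (0x3D): reg=0xAA

Answer: 0xAA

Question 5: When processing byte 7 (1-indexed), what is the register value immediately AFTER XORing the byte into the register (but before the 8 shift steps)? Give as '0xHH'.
Answer: 0x8E

Derivation:
Register before byte 7: 0x89
Byte 7: 0x07
0x89 XOR 0x07 = 0x8E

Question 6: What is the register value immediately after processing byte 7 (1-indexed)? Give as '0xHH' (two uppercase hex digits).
Answer: 0xA3

Derivation:
After byte 1 (0x45): reg=0x2F
After byte 2 (0xCF): reg=0xAE
After byte 3 (0x5D): reg=0xD7
After byte 4 (0x86): reg=0xB0
After byte 5 (0x3D): reg=0xAA
After byte 6 (0x2A): reg=0x89
After byte 7 (0x07): reg=0xA3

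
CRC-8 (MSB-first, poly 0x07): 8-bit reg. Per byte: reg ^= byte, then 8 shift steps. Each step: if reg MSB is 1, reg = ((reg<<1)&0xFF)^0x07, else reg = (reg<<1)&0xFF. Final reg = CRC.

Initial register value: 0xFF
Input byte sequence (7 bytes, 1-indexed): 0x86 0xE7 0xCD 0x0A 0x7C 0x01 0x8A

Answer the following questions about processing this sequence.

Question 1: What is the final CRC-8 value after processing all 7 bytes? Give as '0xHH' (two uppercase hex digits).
After byte 1 (0x86): reg=0x68
After byte 2 (0xE7): reg=0xA4
After byte 3 (0xCD): reg=0x18
After byte 4 (0x0A): reg=0x7E
After byte 5 (0x7C): reg=0x0E
After byte 6 (0x01): reg=0x2D
After byte 7 (0x8A): reg=0x7C

Answer: 0x7C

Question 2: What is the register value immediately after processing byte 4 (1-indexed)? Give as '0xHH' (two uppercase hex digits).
Answer: 0x7E

Derivation:
After byte 1 (0x86): reg=0x68
After byte 2 (0xE7): reg=0xA4
After byte 3 (0xCD): reg=0x18
After byte 4 (0x0A): reg=0x7E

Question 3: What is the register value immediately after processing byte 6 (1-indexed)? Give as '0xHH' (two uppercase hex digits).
After byte 1 (0x86): reg=0x68
After byte 2 (0xE7): reg=0xA4
After byte 3 (0xCD): reg=0x18
After byte 4 (0x0A): reg=0x7E
After byte 5 (0x7C): reg=0x0E
After byte 6 (0x01): reg=0x2D

Answer: 0x2D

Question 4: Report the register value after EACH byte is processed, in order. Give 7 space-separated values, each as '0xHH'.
0x68 0xA4 0x18 0x7E 0x0E 0x2D 0x7C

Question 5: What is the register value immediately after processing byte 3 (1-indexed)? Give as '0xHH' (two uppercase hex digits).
Answer: 0x18

Derivation:
After byte 1 (0x86): reg=0x68
After byte 2 (0xE7): reg=0xA4
After byte 3 (0xCD): reg=0x18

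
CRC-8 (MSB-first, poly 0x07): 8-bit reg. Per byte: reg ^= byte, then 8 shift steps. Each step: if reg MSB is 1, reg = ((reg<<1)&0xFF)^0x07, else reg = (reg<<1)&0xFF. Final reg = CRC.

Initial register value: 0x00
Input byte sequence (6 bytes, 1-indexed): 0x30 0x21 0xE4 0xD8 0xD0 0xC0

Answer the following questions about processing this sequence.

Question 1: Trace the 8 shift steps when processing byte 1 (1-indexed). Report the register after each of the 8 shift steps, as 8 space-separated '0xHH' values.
Answer: 0x60 0xC0 0x87 0x09 0x12 0x24 0x48 0x90

Derivation:
Register before byte 1: 0x00
After XOR with byte 0x30: 0x30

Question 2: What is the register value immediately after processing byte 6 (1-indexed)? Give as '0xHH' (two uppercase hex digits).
Answer: 0x15

Derivation:
After byte 1 (0x30): reg=0x90
After byte 2 (0x21): reg=0x1E
After byte 3 (0xE4): reg=0xE8
After byte 4 (0xD8): reg=0x90
After byte 5 (0xD0): reg=0xC7
After byte 6 (0xC0): reg=0x15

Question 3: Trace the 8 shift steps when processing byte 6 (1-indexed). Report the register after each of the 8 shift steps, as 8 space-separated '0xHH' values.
After byte 1 (0x30): reg=0x90
After byte 2 (0x21): reg=0x1E
After byte 3 (0xE4): reg=0xE8
After byte 4 (0xD8): reg=0x90
After byte 5 (0xD0): reg=0xC7
Register before byte 6: 0xC7
After XOR with byte 0xC0: 0x07

Answer: 0x0E 0x1C 0x38 0x70 0xE0 0xC7 0x89 0x15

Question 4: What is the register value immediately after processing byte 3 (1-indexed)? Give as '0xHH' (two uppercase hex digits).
Answer: 0xE8

Derivation:
After byte 1 (0x30): reg=0x90
After byte 2 (0x21): reg=0x1E
After byte 3 (0xE4): reg=0xE8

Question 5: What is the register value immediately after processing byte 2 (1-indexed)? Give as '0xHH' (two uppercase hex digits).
Answer: 0x1E

Derivation:
After byte 1 (0x30): reg=0x90
After byte 2 (0x21): reg=0x1E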